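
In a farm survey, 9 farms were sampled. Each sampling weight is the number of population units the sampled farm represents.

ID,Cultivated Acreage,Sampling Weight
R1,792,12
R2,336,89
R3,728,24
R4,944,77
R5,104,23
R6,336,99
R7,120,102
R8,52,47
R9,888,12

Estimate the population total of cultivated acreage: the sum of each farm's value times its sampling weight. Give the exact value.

190564

Weighted total = 792×12 + 336×89 + 728×24 + 944×77 + 104×23 + 336×99 + 120×102 + 52×47 + 888×12
  = 9504 + 29904 + 17472 + 72688 + 2392 + 33264 + 12240 + 2444 + 10656 = 190564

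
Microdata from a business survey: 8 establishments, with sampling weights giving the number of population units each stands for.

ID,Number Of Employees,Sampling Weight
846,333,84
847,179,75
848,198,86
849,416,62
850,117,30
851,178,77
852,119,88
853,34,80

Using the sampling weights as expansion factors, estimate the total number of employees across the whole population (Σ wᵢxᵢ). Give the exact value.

114625

Weighted total = 333×84 + 179×75 + 198×86 + 416×62 + 117×30 + 178×77 + 119×88 + 34×80
  = 27972 + 13425 + 17028 + 25792 + 3510 + 13706 + 10472 + 2720 = 114625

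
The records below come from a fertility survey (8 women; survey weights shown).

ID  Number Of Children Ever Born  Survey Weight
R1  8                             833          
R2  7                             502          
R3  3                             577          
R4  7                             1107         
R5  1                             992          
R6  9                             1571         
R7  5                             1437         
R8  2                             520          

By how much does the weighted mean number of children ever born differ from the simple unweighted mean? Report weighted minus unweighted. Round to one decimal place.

Unweighted sum = 8 + 7 + 3 + 7 + 1 + 9 + 5 + 2 = 42
Unweighted mean = 42 / 8 = 5.25
Weighted sum = 8×833 + 7×502 + 3×577 + 7×1107 + 1×992 + 9×1571 + 5×1437 + 2×520
  = 43014
Sum of weights = 833 + 502 + 577 + 1107 + 992 + 1571 + 1437 + 520 = 7539
Weighted mean = 43014 / 7539 = 5.7055312
Difference (weighted minus unweighted) = 0.45553124

0.5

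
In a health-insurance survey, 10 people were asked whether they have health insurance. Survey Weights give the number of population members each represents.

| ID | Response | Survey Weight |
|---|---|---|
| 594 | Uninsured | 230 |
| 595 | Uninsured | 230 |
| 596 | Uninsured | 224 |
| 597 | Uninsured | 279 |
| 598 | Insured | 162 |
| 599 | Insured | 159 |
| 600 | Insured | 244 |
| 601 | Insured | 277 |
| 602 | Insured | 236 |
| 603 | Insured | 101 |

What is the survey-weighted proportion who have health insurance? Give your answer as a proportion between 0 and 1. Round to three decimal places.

Sum of weights for 'Insured' = 162 + 159 + 244 + 277 + 236 + 101 = 1179
Total weight = 230 + 230 + 224 + 279 + 162 + 159 + 244 + 277 + 236 + 101 = 2142
Weighted proportion = 1179 / 2142 = 0.55042017

0.550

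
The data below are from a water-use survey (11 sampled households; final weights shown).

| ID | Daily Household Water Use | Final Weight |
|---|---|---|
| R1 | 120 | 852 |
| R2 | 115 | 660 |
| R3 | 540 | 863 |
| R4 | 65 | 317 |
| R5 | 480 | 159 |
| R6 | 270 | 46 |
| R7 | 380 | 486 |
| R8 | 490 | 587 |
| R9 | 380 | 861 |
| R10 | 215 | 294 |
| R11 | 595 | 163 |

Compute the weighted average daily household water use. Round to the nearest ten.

320

Weighted sum = 120×852 + 115×660 + 540×863 + 65×317 + 480×159 + 270×46 + 380×486 + 490×587 + 380×861 + 215×294 + 595×163
  = 102240 + 75900 + 466020 + 20605 + 76320 + 12420 + 184680 + 287630 + 327180 + 63210 + 96985 = 1713190
Sum of weights = 852 + 660 + 863 + 317 + 159 + 46 + 486 + 587 + 861 + 294 + 163 = 5288
Weighted mean = 1713190 / 5288 = 323.97693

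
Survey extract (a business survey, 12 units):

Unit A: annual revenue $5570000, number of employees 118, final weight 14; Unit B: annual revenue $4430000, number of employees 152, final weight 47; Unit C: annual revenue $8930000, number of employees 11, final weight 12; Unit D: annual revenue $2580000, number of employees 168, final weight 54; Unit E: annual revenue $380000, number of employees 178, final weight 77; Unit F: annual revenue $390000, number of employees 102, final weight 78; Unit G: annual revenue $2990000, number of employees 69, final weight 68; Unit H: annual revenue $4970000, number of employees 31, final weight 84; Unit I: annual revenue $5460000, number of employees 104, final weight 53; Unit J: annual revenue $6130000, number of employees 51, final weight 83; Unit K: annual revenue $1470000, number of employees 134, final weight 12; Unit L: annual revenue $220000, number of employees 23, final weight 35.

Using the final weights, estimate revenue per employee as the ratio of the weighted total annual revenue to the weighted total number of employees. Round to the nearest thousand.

34000

Σ wᵢ·y = 5570000×14 + 4430000×47 + 8930000×12 + 2580000×54 + 380000×77 + 390000×78 + 2990000×68 + 4970000×84 + 5460000×53 + 6130000×83 + 1470000×12 + 220000×35
  = 77980000 + 208210000 + 107160000 + 139320000 + 29260000 + 30420000 + 203320000 + 417480000 + 289380000 + 508790000 + 17640000 + 7700000 = 2036660000
Σ wᵢ·x = 118×14 + 152×47 + 11×12 + 168×54 + 178×77 + 102×78 + 69×68 + 31×84 + 104×53 + 51×83 + 134×12 + 23×35
  = 59116
Ratio = 2036660000 / 59116 = 34451.925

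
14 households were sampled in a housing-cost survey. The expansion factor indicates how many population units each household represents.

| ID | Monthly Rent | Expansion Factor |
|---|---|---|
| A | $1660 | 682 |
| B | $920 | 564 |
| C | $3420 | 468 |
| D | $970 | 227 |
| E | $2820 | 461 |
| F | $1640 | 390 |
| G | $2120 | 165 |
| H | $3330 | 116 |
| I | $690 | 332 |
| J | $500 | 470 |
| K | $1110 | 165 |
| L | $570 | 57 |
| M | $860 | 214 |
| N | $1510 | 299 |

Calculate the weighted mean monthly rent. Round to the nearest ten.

Weighted sum = 7462700
Sum of weights = 4610
Weighted mean = 7462700 / 4610 = 1618.8069

1620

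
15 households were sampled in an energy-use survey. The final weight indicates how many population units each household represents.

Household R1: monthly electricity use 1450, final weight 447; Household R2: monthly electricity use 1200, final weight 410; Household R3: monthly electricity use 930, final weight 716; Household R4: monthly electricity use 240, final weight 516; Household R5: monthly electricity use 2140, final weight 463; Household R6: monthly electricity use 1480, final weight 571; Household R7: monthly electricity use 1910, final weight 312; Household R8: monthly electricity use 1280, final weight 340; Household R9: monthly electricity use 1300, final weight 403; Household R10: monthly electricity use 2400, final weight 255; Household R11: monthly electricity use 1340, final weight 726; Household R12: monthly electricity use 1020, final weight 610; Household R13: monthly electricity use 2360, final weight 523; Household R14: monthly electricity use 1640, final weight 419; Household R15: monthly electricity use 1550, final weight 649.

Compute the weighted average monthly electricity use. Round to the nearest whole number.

Weighted sum = 10455220
Sum of weights = 7360
Weighted mean = 10455220 / 7360 = 1420.5462

1421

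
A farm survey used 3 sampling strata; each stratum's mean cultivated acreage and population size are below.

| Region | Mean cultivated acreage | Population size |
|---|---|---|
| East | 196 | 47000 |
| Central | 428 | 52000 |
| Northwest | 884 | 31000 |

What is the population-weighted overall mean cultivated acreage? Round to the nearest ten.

450

Σ Nₕ·x̄ₕ = 58872000
Σ Nₕ = 47000 + 52000 + 31000 = 130000
Overall mean = 58872000 / 130000 = 452.86154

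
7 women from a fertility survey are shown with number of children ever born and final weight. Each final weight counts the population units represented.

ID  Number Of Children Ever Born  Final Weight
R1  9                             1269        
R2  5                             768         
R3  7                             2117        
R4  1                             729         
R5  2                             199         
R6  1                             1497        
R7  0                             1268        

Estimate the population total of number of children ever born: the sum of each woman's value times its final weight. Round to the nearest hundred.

Weighted total = 9×1269 + 5×768 + 7×2117 + 1×729 + 2×199 + 1×1497 + 0×1268
  = 11421 + 3840 + 14819 + 729 + 398 + 1497 + 0 = 32704

32700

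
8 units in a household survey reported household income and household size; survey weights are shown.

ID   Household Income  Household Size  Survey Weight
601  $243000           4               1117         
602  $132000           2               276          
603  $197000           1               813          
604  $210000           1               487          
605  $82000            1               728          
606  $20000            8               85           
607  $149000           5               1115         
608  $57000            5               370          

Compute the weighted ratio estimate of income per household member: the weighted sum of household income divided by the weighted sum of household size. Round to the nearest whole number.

54043

Σ wᵢ·y = 818915000
Σ wᵢ·x = 4×1117 + 2×276 + 1×813 + 1×487 + 1×728 + 8×85 + 5×1115 + 5×370
  = 4468 + 552 + 813 + 487 + 728 + 680 + 5575 + 1850 = 15153
Ratio = 818915000 / 15153 = 54043.094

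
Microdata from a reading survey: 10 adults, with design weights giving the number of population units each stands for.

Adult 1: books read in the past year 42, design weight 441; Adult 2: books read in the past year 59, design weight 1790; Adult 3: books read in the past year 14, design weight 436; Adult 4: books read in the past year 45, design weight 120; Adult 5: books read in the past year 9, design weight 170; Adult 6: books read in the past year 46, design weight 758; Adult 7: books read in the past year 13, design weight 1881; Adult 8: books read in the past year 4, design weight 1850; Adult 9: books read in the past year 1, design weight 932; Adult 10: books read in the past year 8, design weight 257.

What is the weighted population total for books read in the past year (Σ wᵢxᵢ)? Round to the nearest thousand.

Weighted total = 42×441 + 59×1790 + 14×436 + 45×120 + 9×170 + 46×758 + 13×1881 + 4×1850 + 1×932 + 8×257
  = 18522 + 105610 + 6104 + 5400 + 1530 + 34868 + 24453 + 7400 + 932 + 2056 = 206875

207000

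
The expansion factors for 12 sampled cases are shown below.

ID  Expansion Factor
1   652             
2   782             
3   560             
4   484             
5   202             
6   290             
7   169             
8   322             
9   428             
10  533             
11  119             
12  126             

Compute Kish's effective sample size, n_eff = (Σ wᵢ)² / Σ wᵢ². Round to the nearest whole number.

Σ wᵢ = 4667
Σ wᵢ² = 2338943
n_eff = 4667² / 2338943 = 21780889 / 2338943 = 9.3122787

9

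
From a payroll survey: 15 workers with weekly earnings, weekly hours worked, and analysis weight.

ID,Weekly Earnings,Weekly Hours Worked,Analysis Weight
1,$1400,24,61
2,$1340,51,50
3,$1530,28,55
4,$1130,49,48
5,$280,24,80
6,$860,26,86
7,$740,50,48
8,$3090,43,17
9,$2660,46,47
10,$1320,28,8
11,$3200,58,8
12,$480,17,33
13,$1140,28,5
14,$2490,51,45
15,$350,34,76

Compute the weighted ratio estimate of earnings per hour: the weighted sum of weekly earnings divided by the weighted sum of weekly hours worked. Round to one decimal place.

Σ wᵢ·y = 796570
Σ wᵢ·x = 23623
Ratio = 796570 / 23623 = 33.720103

33.7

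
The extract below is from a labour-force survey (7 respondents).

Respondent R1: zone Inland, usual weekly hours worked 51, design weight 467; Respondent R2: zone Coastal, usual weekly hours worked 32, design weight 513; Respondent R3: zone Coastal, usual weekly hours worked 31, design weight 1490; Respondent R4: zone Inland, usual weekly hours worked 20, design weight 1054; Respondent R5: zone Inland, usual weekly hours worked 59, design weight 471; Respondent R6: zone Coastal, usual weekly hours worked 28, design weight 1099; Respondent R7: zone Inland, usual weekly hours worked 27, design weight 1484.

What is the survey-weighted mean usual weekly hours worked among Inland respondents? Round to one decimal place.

Inland rows: R1, R4, R5, R7
Weighted sum = 51×467 + 20×1054 + 59×471 + 27×1484
  = 23817 + 21080 + 27789 + 40068 = 112754
Sum of weights = 467 + 1054 + 471 + 1484 = 3476
Weighted mean = 112754 / 3476 = 32.43786

32.4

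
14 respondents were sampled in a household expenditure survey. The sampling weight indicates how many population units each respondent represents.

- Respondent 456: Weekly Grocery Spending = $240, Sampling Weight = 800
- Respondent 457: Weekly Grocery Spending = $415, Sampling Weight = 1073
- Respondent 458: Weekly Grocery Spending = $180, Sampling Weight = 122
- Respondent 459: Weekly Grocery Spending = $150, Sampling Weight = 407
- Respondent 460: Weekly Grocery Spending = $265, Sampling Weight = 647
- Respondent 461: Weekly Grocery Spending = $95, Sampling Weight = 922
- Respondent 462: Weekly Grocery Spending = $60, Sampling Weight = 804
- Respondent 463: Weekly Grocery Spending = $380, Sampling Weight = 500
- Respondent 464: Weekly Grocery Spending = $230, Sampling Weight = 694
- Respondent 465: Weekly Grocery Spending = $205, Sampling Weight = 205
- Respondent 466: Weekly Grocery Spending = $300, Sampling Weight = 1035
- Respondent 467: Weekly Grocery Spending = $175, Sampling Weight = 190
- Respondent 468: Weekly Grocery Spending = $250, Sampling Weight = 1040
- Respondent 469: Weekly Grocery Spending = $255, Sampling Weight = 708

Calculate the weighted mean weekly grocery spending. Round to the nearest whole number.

241

Weighted sum = 2203525
Sum of weights = 9147
Weighted mean = 2203525 / 9147 = 240.90139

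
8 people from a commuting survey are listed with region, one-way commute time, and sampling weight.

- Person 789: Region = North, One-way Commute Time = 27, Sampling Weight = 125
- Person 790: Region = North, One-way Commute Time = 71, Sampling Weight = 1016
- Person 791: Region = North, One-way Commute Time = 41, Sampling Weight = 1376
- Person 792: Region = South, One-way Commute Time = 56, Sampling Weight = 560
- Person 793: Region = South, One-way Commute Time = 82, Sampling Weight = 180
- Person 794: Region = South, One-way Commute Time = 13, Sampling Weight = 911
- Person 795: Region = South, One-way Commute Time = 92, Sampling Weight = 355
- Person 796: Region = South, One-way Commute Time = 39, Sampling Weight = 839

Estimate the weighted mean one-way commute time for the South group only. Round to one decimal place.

43.4

South rows: 792, 793, 794, 795, 796
Weighted sum = 56×560 + 82×180 + 13×911 + 92×355 + 39×839
  = 123344
Sum of weights = 560 + 180 + 911 + 355 + 839 = 2845
Weighted mean = 123344 / 2845 = 43.354657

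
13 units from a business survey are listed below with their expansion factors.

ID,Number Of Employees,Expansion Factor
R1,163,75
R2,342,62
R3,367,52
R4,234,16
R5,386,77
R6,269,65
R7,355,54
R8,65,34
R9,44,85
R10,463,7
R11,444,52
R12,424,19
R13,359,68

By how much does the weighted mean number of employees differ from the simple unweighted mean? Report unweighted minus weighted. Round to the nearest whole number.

20

Unweighted sum = 3915
Unweighted mean = 3915 / 13 = 301.15385
Weighted sum = 187381
Sum of weights = 666
Weighted mean = 187381 / 666 = 281.35285
Difference (unweighted minus weighted) = 19.800993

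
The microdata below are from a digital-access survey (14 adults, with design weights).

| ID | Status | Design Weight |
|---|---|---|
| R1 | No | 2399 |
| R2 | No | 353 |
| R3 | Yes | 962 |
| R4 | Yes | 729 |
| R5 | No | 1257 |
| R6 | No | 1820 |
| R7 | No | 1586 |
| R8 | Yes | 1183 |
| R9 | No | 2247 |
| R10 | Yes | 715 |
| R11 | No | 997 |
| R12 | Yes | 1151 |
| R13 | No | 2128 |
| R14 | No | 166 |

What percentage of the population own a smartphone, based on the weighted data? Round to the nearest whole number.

Sum of weights for 'Yes' = 962 + 729 + 1183 + 715 + 1151 = 4740
Total weight = 17693
Weighted proportion = 4740 / 17693 = 0.26790256 → 26.790256%

27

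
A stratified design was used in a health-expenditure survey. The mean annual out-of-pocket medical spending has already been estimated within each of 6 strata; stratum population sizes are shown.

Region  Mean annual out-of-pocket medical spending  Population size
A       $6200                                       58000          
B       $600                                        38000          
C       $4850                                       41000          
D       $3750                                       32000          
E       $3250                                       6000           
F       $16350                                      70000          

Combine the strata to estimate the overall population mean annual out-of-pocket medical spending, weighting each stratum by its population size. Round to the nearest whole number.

Σ Nₕ·x̄ₕ = 6200×58000 + 600×38000 + 4850×41000 + 3750×32000 + 3250×6000 + 16350×70000
  = 359600000 + 22800000 + 198850000 + 120000000 + 19500000 + 1144500000 = 1865250000
Σ Nₕ = 58000 + 38000 + 41000 + 32000 + 6000 + 70000 = 245000
Overall mean = 1865250000 / 245000 = 7613.2653

7613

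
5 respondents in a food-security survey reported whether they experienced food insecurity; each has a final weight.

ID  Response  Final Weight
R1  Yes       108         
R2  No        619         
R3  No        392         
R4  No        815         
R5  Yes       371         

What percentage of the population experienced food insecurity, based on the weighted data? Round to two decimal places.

Sum of weights for 'Yes' = 108 + 371 = 479
Total weight = 108 + 619 + 392 + 815 + 371 = 2305
Weighted proportion = 479 / 2305 = 0.20780911 → 20.780911%

20.78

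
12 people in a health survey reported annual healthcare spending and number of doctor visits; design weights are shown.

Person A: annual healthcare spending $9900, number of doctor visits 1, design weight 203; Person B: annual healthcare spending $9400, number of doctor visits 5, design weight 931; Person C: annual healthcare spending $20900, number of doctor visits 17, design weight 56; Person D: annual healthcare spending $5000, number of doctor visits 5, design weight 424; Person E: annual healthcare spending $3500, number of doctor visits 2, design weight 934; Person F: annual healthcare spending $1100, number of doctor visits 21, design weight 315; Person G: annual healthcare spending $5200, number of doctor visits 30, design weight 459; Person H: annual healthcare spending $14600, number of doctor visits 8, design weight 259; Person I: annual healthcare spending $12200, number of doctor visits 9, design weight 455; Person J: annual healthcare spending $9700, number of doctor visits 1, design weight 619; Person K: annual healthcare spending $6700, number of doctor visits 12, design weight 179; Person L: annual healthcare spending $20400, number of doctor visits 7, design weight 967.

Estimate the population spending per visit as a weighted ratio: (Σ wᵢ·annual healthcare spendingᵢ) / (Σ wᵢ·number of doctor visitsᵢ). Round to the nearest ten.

1230

Σ wᵢ·y = 9900×203 + 9400×931 + 20900×56 + 5000×424 + 3500×934 + 1100×315 + 5200×459 + 14600×259 + 12200×455 + 9700×619 + 6700×179 + 20400×967
  = 2009700 + 8751400 + 1170400 + 2120000 + 3269000 + 346500 + 2386800 + 3781400 + 5551000 + 6004300 + 1199300 + 19726800 = 56316600
Σ wᵢ·x = 1×203 + 5×931 + 17×56 + 5×424 + 2×934 + 21×315 + 30×459 + 8×259 + 9×455 + 1×619 + 12×179 + 7×967
  = 203 + 4655 + 952 + 2120 + 1868 + 6615 + 13770 + 2072 + 4095 + 619 + 2148 + 6769 = 45886
Ratio = 56316600 / 45886 = 1227.3155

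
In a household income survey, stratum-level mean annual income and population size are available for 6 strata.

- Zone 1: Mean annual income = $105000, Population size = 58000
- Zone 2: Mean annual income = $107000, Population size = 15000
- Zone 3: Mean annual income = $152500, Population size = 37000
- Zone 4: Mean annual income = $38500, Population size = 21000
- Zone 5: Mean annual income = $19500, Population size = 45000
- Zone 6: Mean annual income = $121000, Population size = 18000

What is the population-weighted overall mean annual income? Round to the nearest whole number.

Σ Nₕ·x̄ₕ = 105000×58000 + 107000×15000 + 152500×37000 + 38500×21000 + 19500×45000 + 121000×18000
  = 17201500000
Σ Nₕ = 58000 + 15000 + 37000 + 21000 + 45000 + 18000 = 194000
Overall mean = 17201500000 / 194000 = 88667.526

88668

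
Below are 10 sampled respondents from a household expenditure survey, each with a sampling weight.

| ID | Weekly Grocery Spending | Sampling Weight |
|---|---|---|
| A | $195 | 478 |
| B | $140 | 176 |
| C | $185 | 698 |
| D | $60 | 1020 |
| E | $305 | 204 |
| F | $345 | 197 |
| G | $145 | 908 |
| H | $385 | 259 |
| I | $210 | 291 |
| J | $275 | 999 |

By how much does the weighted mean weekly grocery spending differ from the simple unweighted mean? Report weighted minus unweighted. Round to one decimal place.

Unweighted sum = 195 + 140 + 185 + 60 + 305 + 345 + 145 + 385 + 210 + 275 = 2245
Unweighted mean = 2245 / 10 = 224.5
Weighted sum = 195×478 + 140×176 + 185×698 + 60×1020 + 305×204 + 345×197 + 145×908 + 385×259 + 210×291 + 275×999
  = 1005575
Sum of weights = 478 + 176 + 698 + 1020 + 204 + 197 + 908 + 259 + 291 + 999 = 5230
Weighted mean = 1005575 / 5230 = 192.27055
Difference (weighted minus unweighted) = -32.229446

-32.2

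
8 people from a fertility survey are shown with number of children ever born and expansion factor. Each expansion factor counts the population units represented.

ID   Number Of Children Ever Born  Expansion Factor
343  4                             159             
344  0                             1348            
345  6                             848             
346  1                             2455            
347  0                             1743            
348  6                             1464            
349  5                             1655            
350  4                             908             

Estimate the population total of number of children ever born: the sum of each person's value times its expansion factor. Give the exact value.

Weighted total = 4×159 + 0×1348 + 6×848 + 1×2455 + 0×1743 + 6×1464 + 5×1655 + 4×908
  = 636 + 0 + 5088 + 2455 + 0 + 8784 + 8275 + 3632 = 28870

28870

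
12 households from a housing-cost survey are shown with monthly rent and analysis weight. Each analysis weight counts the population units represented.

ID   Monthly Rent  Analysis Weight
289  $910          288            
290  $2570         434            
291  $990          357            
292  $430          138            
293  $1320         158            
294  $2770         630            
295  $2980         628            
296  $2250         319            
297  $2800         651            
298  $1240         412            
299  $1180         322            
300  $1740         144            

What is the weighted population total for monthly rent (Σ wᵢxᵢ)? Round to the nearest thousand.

9297000

Weighted total = 910×288 + 2570×434 + 990×357 + 430×138 + 1320×158 + 2770×630 + 2980×628 + 2250×319 + 2800×651 + 1240×412 + 1180×322 + 1740×144
  = 262080 + 1115380 + 353430 + 59340 + 208560 + 1745100 + 1871440 + 717750 + 1822800 + 510880 + 379960 + 250560 = 9297280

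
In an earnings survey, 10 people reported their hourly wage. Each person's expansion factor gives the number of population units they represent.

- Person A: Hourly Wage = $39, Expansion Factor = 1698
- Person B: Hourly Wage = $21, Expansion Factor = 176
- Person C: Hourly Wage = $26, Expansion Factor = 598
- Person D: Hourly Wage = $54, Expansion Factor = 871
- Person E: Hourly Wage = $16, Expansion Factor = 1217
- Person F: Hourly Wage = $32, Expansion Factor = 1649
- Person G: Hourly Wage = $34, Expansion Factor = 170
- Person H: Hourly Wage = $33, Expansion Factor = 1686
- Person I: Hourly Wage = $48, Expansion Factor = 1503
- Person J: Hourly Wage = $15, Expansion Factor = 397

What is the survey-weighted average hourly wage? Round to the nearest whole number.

35

Weighted sum = 39×1698 + 21×176 + 26×598 + 54×871 + 16×1217 + 32×1649 + 34×170 + 33×1686 + 48×1503 + 15×397
  = 344257
Sum of weights = 9965
Weighted mean = 344257 / 9965 = 34.546613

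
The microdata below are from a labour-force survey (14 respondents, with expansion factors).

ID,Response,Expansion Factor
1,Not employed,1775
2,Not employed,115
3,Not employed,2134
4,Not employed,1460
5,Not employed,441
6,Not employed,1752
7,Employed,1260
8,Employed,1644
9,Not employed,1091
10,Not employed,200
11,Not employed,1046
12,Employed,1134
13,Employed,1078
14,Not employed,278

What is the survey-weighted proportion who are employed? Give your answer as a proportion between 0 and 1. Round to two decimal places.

0.33

Sum of weights for 'Employed' = 1260 + 1644 + 1134 + 1078 = 5116
Total weight = 15408
Weighted proportion = 5116 / 15408 = 0.33203531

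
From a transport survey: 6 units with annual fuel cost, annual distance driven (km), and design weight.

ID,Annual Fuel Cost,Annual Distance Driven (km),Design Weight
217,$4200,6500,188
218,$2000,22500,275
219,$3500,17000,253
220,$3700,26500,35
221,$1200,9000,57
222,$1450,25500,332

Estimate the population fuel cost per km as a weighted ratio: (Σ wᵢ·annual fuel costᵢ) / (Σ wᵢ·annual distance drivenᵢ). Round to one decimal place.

0.1

Σ wᵢ·y = 4200×188 + 2000×275 + 3500×253 + 3700×35 + 1200×57 + 1450×332
  = 789600 + 550000 + 885500 + 129500 + 68400 + 481400 = 2904400
Σ wᵢ·x = 21617000
Ratio = 2904400 / 21617000 = 0.13435722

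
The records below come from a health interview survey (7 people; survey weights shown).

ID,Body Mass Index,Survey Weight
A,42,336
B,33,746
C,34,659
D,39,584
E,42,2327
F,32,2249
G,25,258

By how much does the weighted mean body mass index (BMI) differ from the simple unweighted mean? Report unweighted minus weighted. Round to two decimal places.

-1.04

Unweighted sum = 42 + 33 + 34 + 39 + 42 + 32 + 25 = 247
Unweighted mean = 247 / 7 = 35.285714
Weighted sum = 42×336 + 33×746 + 34×659 + 39×584 + 42×2327 + 32×2249 + 25×258
  = 14112 + 24618 + 22406 + 22776 + 97734 + 71968 + 6450 = 260064
Sum of weights = 336 + 746 + 659 + 584 + 2327 + 2249 + 258 = 7159
Weighted mean = 260064 / 7159 = 36.326861
Difference (unweighted minus weighted) = -1.041147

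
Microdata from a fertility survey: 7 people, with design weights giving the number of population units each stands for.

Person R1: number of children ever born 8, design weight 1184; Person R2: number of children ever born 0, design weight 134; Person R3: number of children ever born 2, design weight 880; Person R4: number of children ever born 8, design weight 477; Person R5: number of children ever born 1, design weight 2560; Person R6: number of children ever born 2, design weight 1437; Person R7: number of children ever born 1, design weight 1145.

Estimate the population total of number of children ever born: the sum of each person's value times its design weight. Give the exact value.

Weighted total = 21627

21627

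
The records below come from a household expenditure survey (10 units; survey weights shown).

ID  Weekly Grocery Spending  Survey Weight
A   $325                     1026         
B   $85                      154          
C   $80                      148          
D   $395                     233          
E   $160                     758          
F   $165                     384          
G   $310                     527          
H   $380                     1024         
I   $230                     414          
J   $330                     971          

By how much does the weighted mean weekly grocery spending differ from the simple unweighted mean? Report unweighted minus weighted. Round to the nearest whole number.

-38

Unweighted sum = 325 + 85 + 80 + 395 + 160 + 165 + 310 + 380 + 230 + 330 = 2460
Unweighted mean = 2460 / 10 = 246
Weighted sum = 325×1026 + 85×154 + 80×148 + 395×233 + 160×758 + 165×384 + 310×527 + 380×1024 + 230×414 + 330×971
  = 333450 + 13090 + 11840 + 92035 + 121280 + 63360 + 163370 + 389120 + 95220 + 320430 = 1603195
Sum of weights = 1026 + 154 + 148 + 233 + 758 + 384 + 527 + 1024 + 414 + 971 = 5639
Weighted mean = 1603195 / 5639 = 284.30484
Difference (unweighted minus weighted) = -38.304841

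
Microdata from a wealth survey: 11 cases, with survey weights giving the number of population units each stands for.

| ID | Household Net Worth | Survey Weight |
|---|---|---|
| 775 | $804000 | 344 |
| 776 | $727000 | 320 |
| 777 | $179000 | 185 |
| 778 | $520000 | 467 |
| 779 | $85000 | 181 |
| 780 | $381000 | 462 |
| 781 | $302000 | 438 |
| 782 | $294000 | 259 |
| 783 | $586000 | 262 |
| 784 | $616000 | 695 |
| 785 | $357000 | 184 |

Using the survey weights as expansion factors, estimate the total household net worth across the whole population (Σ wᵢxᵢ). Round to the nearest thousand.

Weighted total = 804000×344 + 727000×320 + 179000×185 + 520000×467 + 85000×181 + 381000×462 + 302000×438 + 294000×259 + 586000×262 + 616000×695 + 357000×184
  = 276576000 + 232640000 + 33115000 + 242840000 + 15385000 + 176022000 + 132276000 + 76146000 + 153532000 + 428120000 + 65688000 = 1832340000

1832340000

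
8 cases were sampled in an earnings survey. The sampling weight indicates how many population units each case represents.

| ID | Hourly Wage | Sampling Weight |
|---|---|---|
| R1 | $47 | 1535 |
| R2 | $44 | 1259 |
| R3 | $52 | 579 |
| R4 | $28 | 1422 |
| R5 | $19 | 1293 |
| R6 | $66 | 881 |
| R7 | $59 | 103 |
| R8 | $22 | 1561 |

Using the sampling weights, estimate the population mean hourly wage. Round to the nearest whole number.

37

Weighted sum = 47×1535 + 44×1259 + 52×579 + 28×1422 + 19×1293 + 66×881 + 59×103 + 22×1561
  = 320597
Sum of weights = 1535 + 1259 + 579 + 1422 + 1293 + 881 + 103 + 1561 = 8633
Weighted mean = 320597 / 8633 = 37.136221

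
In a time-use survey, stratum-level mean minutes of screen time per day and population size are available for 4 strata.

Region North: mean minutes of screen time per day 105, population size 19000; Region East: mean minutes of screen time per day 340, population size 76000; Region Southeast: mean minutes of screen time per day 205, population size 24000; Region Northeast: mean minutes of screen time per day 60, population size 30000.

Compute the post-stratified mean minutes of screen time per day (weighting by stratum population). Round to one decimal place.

Σ Nₕ·x̄ₕ = 34555000
Σ Nₕ = 19000 + 76000 + 24000 + 30000 = 149000
Overall mean = 34555000 / 149000 = 231.91275

231.9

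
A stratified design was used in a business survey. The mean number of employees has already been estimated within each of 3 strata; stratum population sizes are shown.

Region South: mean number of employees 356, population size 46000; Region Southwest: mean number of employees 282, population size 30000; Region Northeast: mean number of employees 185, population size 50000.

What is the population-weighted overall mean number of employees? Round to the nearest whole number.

271

Σ Nₕ·x̄ₕ = 356×46000 + 282×30000 + 185×50000
  = 16376000 + 8460000 + 9250000 = 34086000
Σ Nₕ = 46000 + 30000 + 50000 = 126000
Overall mean = 34086000 / 126000 = 270.52381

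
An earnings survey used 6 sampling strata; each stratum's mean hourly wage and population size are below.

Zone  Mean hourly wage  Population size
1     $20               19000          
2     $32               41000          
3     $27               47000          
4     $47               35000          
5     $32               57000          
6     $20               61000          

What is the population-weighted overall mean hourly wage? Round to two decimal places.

29.42

Σ Nₕ·x̄ₕ = 20×19000 + 32×41000 + 27×47000 + 47×35000 + 32×57000 + 20×61000
  = 380000 + 1312000 + 1269000 + 1645000 + 1824000 + 1220000 = 7650000
Σ Nₕ = 19000 + 41000 + 47000 + 35000 + 57000 + 61000 = 260000
Overall mean = 7650000 / 260000 = 29.423077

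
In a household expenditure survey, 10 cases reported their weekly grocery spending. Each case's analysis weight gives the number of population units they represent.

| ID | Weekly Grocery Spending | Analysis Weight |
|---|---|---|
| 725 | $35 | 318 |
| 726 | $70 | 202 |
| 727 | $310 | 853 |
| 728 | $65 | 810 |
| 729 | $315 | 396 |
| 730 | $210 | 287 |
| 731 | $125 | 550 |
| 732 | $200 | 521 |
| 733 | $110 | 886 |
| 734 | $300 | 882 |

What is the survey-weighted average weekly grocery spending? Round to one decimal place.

Weighted sum = 35×318 + 70×202 + 310×853 + 65×810 + 315×396 + 210×287 + 125×550 + 200×521 + 110×886 + 300×882
  = 1062370
Sum of weights = 318 + 202 + 853 + 810 + 396 + 287 + 550 + 521 + 886 + 882 = 5705
Weighted mean = 1062370 / 5705 = 186.21735

186.2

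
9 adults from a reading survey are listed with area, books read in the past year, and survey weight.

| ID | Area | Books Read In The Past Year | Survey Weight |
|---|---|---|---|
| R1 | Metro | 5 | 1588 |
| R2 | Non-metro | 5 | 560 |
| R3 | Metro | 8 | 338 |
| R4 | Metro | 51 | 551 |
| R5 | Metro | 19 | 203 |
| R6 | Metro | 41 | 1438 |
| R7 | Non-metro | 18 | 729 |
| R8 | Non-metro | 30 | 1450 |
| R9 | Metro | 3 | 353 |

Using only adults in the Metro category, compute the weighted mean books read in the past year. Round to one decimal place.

Metro rows: R1, R3, R4, R5, R6, R9
Weighted sum = 5×1588 + 8×338 + 51×551 + 19×203 + 41×1438 + 3×353
  = 102619
Sum of weights = 1588 + 338 + 551 + 203 + 1438 + 353 = 4471
Weighted mean = 102619 / 4471 = 22.952136

23.0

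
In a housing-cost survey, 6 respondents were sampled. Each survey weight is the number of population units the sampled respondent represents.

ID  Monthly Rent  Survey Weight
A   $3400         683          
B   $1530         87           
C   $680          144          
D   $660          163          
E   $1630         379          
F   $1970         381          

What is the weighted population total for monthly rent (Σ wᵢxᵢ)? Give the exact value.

Weighted total = 3400×683 + 1530×87 + 680×144 + 660×163 + 1630×379 + 1970×381
  = 4029150

4029150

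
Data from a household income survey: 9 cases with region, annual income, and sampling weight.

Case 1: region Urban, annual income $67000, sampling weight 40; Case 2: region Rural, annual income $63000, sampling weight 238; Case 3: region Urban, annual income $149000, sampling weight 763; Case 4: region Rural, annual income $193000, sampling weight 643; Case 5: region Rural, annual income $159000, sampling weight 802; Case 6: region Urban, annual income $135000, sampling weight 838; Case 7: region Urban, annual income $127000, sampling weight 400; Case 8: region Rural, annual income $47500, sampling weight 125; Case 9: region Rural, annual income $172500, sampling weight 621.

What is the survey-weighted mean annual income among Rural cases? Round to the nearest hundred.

156300

Rural rows: 2, 4, 5, 8, 9
Weighted sum = 63000×238 + 193000×643 + 159000×802 + 47500×125 + 172500×621
  = 14994000 + 124099000 + 127518000 + 5937500 + 107122500 = 379671000
Sum of weights = 238 + 643 + 802 + 125 + 621 = 2429
Weighted mean = 379671000 / 2429 = 156307.53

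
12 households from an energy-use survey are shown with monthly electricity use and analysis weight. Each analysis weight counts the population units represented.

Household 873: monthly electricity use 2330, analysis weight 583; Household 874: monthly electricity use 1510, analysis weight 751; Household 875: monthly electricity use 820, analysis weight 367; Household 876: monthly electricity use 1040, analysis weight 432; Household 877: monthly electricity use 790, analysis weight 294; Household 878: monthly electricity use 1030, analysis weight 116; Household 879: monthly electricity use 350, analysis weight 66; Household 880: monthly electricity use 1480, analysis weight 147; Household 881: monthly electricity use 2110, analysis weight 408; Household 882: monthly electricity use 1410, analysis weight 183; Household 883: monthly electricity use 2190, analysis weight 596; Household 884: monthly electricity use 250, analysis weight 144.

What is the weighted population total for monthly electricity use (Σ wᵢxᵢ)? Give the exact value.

Weighted total = 2330×583 + 1510×751 + 820×367 + 1040×432 + 790×294 + 1030×116 + 350×66 + 1480×147 + 2110×408 + 1410×183 + 2190×596 + 250×144
  = 1358390 + 1134010 + 300940 + 449280 + 232260 + 119480 + 23100 + 217560 + 860880 + 258030 + 1305240 + 36000 = 6295170

6295170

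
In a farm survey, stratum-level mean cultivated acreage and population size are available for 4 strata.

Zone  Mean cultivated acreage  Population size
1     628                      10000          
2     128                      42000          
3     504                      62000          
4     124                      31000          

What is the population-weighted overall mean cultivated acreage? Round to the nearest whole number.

Σ Nₕ·x̄ₕ = 628×10000 + 128×42000 + 504×62000 + 124×31000
  = 46748000
Σ Nₕ = 145000
Overall mean = 46748000 / 145000 = 322.4

322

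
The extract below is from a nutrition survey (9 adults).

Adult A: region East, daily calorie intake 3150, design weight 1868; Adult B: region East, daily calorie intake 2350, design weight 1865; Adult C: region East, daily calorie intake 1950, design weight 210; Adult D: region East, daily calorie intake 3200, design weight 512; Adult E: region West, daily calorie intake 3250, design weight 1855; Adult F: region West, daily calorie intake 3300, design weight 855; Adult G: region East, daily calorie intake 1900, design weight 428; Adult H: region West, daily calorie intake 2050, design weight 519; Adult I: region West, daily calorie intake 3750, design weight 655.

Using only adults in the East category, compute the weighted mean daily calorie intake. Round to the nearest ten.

2690

East rows: A, B, C, D, G
Weighted sum = 3150×1868 + 2350×1865 + 1950×210 + 3200×512 + 1900×428
  = 5884200 + 4382750 + 409500 + 1638400 + 813200 = 13128050
Sum of weights = 4883
Weighted mean = 13128050 / 4883 = 2688.5214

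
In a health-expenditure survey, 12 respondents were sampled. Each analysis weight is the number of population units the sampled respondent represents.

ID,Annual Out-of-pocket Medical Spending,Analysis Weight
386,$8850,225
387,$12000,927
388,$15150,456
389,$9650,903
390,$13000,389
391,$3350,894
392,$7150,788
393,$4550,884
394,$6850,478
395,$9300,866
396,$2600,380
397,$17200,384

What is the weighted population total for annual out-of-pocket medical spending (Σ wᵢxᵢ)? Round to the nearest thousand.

65367000

Weighted total = 8850×225 + 12000×927 + 15150×456 + 9650×903 + 13000×389 + 3350×894 + 7150×788 + 4550×884 + 6850×478 + 9300×866 + 2600×380 + 17200×384
  = 1991250 + 11124000 + 6908400 + 8713950 + 5057000 + 2994900 + 5634200 + 4022200 + 3274300 + 8053800 + 988000 + 6604800 = 65366800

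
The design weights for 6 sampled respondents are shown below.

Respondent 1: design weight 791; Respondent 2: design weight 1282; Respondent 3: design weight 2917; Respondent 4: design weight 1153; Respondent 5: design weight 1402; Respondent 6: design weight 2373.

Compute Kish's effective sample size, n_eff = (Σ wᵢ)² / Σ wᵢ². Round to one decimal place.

Σ wᵢ = 791 + 1282 + 2917 + 1153 + 1402 + 2373 = 9918
Σ wᵢ² = 625681 + 1643524 + 8508889 + 1329409 + 1965604 + 5631129 = 19704236
n_eff = 9918² / 19704236 = 98366724 / 19704236 = 4.9921613

5.0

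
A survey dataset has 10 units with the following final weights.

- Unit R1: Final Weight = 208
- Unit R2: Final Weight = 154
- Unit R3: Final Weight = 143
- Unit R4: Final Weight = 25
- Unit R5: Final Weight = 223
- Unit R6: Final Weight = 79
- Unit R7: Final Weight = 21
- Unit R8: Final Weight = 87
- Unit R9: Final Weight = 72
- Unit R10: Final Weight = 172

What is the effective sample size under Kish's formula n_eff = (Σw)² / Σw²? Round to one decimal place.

Σ wᵢ = 208 + 154 + 143 + 25 + 223 + 79 + 21 + 87 + 72 + 172 = 1184
Σ wᵢ² = 43264 + 23716 + 20449 + 625 + 49729 + 6241 + 441 + 7569 + 5184 + 29584 = 186802
n_eff = 1184² / 186802 = 1401856 / 186802 = 7.5045021

7.5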